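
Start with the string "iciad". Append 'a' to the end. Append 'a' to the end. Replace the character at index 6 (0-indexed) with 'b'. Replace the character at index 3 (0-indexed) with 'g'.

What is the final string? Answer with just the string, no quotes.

Applying each edit step by step:
Start: "iciad"
Op 1 (append 'a'): "iciad" -> "iciada"
Op 2 (append 'a'): "iciada" -> "iciadaa"
Op 3 (replace idx 6: 'a' -> 'b'): "iciadaa" -> "iciadab"
Op 4 (replace idx 3: 'a' -> 'g'): "iciadab" -> "icigdab"

Answer: icigdab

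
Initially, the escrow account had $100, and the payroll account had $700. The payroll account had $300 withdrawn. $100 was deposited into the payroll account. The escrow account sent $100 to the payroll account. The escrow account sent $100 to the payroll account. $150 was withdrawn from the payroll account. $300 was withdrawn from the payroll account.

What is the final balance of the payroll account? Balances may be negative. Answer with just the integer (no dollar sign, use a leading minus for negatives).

Tracking account balances step by step:
Start: escrow=100, payroll=700
Event 1 (withdraw 300 from payroll): payroll: 700 - 300 = 400. Balances: escrow=100, payroll=400
Event 2 (deposit 100 to payroll): payroll: 400 + 100 = 500. Balances: escrow=100, payroll=500
Event 3 (transfer 100 escrow -> payroll): escrow: 100 - 100 = 0, payroll: 500 + 100 = 600. Balances: escrow=0, payroll=600
Event 4 (transfer 100 escrow -> payroll): escrow: 0 - 100 = -100, payroll: 600 + 100 = 700. Balances: escrow=-100, payroll=700
Event 5 (withdraw 150 from payroll): payroll: 700 - 150 = 550. Balances: escrow=-100, payroll=550
Event 6 (withdraw 300 from payroll): payroll: 550 - 300 = 250. Balances: escrow=-100, payroll=250

Final balance of payroll: 250

Answer: 250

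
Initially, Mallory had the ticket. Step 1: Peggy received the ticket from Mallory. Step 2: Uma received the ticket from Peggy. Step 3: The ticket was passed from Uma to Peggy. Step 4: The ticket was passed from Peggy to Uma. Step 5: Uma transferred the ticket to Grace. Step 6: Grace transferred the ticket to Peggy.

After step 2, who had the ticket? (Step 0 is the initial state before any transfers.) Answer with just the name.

Tracking the ticket holder through step 2:
After step 0 (start): Mallory
After step 1: Peggy
After step 2: Uma

At step 2, the holder is Uma.

Answer: Uma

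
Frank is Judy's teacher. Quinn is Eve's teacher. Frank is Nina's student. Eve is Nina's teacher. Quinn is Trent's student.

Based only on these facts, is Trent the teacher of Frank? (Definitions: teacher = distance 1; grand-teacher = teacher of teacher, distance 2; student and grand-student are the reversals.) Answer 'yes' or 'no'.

Reconstructing the teacher chain from the given facts:
  Trent -> Quinn -> Eve -> Nina -> Frank -> Judy
(each arrow means 'teacher of the next')
Positions in the chain (0 = top):
  position of Trent: 0
  position of Quinn: 1
  position of Eve: 2
  position of Nina: 3
  position of Frank: 4
  position of Judy: 5

Trent is at position 0, Frank is at position 4; signed distance (j - i) = 4.
'teacher' requires j - i = 1. Actual distance is 4, so the relation does NOT hold.

Answer: no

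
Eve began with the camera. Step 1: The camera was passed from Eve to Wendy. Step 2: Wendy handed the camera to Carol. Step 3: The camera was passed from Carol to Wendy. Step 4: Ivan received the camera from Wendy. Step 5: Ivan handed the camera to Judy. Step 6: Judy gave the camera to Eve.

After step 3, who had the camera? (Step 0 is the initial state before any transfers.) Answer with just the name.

Answer: Wendy

Derivation:
Tracking the camera holder through step 3:
After step 0 (start): Eve
After step 1: Wendy
After step 2: Carol
After step 3: Wendy

At step 3, the holder is Wendy.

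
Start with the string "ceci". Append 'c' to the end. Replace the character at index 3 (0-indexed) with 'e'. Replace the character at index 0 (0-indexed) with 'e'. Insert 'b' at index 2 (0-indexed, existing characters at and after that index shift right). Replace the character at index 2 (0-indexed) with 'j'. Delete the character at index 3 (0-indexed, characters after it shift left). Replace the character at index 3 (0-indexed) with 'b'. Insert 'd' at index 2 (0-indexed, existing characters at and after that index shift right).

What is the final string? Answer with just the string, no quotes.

Applying each edit step by step:
Start: "ceci"
Op 1 (append 'c'): "ceci" -> "cecic"
Op 2 (replace idx 3: 'i' -> 'e'): "cecic" -> "cecec"
Op 3 (replace idx 0: 'c' -> 'e'): "cecec" -> "eecec"
Op 4 (insert 'b' at idx 2): "eecec" -> "eebcec"
Op 5 (replace idx 2: 'b' -> 'j'): "eebcec" -> "eejcec"
Op 6 (delete idx 3 = 'c'): "eejcec" -> "eejec"
Op 7 (replace idx 3: 'e' -> 'b'): "eejec" -> "eejbc"
Op 8 (insert 'd' at idx 2): "eejbc" -> "eedjbc"

Answer: eedjbc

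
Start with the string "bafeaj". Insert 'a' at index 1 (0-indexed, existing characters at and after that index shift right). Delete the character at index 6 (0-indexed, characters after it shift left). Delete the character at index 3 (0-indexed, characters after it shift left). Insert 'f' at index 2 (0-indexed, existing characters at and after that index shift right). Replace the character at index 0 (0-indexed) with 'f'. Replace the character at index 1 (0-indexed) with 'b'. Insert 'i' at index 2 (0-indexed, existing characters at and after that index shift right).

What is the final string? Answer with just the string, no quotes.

Applying each edit step by step:
Start: "bafeaj"
Op 1 (insert 'a' at idx 1): "bafeaj" -> "baafeaj"
Op 2 (delete idx 6 = 'j'): "baafeaj" -> "baafea"
Op 3 (delete idx 3 = 'f'): "baafea" -> "baaea"
Op 4 (insert 'f' at idx 2): "baaea" -> "bafaea"
Op 5 (replace idx 0: 'b' -> 'f'): "bafaea" -> "fafaea"
Op 6 (replace idx 1: 'a' -> 'b'): "fafaea" -> "fbfaea"
Op 7 (insert 'i' at idx 2): "fbfaea" -> "fbifaea"

Answer: fbifaea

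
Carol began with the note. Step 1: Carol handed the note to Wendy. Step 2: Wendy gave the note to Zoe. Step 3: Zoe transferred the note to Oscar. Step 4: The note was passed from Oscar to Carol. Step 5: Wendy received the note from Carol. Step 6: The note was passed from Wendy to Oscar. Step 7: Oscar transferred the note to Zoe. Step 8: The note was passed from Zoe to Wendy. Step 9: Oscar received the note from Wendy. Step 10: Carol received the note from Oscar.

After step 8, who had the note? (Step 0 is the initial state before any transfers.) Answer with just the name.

Tracking the note holder through step 8:
After step 0 (start): Carol
After step 1: Wendy
After step 2: Zoe
After step 3: Oscar
After step 4: Carol
After step 5: Wendy
After step 6: Oscar
After step 7: Zoe
After step 8: Wendy

At step 8, the holder is Wendy.

Answer: Wendy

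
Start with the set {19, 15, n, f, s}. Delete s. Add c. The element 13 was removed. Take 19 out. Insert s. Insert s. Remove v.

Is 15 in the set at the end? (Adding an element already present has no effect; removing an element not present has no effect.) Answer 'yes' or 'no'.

Answer: yes

Derivation:
Tracking the set through each operation:
Start: {15, 19, f, n, s}
Event 1 (remove s): removed. Set: {15, 19, f, n}
Event 2 (add c): added. Set: {15, 19, c, f, n}
Event 3 (remove 13): not present, no change. Set: {15, 19, c, f, n}
Event 4 (remove 19): removed. Set: {15, c, f, n}
Event 5 (add s): added. Set: {15, c, f, n, s}
Event 6 (add s): already present, no change. Set: {15, c, f, n, s}
Event 7 (remove v): not present, no change. Set: {15, c, f, n, s}

Final set: {15, c, f, n, s} (size 5)
15 is in the final set.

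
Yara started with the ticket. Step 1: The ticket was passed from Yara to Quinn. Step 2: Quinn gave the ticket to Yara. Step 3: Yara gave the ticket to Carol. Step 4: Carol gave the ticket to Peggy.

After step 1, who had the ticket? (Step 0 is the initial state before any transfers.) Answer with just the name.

Answer: Quinn

Derivation:
Tracking the ticket holder through step 1:
After step 0 (start): Yara
After step 1: Quinn

At step 1, the holder is Quinn.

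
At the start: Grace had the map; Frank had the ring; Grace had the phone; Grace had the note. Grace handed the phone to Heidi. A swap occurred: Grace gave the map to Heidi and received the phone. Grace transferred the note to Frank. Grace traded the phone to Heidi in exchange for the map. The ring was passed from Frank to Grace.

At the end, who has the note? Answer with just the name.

Answer: Frank

Derivation:
Tracking all object holders:
Start: map:Grace, ring:Frank, phone:Grace, note:Grace
Event 1 (give phone: Grace -> Heidi). State: map:Grace, ring:Frank, phone:Heidi, note:Grace
Event 2 (swap map<->phone: now map:Heidi, phone:Grace). State: map:Heidi, ring:Frank, phone:Grace, note:Grace
Event 3 (give note: Grace -> Frank). State: map:Heidi, ring:Frank, phone:Grace, note:Frank
Event 4 (swap phone<->map: now phone:Heidi, map:Grace). State: map:Grace, ring:Frank, phone:Heidi, note:Frank
Event 5 (give ring: Frank -> Grace). State: map:Grace, ring:Grace, phone:Heidi, note:Frank

Final state: map:Grace, ring:Grace, phone:Heidi, note:Frank
The note is held by Frank.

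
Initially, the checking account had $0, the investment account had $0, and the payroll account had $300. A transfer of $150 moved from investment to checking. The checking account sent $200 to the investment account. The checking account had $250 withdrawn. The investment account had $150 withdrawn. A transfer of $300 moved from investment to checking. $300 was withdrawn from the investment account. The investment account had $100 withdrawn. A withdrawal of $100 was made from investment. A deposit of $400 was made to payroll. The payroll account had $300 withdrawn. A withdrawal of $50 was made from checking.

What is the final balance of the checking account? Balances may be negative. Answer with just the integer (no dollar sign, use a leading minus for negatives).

Answer: -50

Derivation:
Tracking account balances step by step:
Start: checking=0, investment=0, payroll=300
Event 1 (transfer 150 investment -> checking): investment: 0 - 150 = -150, checking: 0 + 150 = 150. Balances: checking=150, investment=-150, payroll=300
Event 2 (transfer 200 checking -> investment): checking: 150 - 200 = -50, investment: -150 + 200 = 50. Balances: checking=-50, investment=50, payroll=300
Event 3 (withdraw 250 from checking): checking: -50 - 250 = -300. Balances: checking=-300, investment=50, payroll=300
Event 4 (withdraw 150 from investment): investment: 50 - 150 = -100. Balances: checking=-300, investment=-100, payroll=300
Event 5 (transfer 300 investment -> checking): investment: -100 - 300 = -400, checking: -300 + 300 = 0. Balances: checking=0, investment=-400, payroll=300
Event 6 (withdraw 300 from investment): investment: -400 - 300 = -700. Balances: checking=0, investment=-700, payroll=300
Event 7 (withdraw 100 from investment): investment: -700 - 100 = -800. Balances: checking=0, investment=-800, payroll=300
Event 8 (withdraw 100 from investment): investment: -800 - 100 = -900. Balances: checking=0, investment=-900, payroll=300
Event 9 (deposit 400 to payroll): payroll: 300 + 400 = 700. Balances: checking=0, investment=-900, payroll=700
Event 10 (withdraw 300 from payroll): payroll: 700 - 300 = 400. Balances: checking=0, investment=-900, payroll=400
Event 11 (withdraw 50 from checking): checking: 0 - 50 = -50. Balances: checking=-50, investment=-900, payroll=400

Final balance of checking: -50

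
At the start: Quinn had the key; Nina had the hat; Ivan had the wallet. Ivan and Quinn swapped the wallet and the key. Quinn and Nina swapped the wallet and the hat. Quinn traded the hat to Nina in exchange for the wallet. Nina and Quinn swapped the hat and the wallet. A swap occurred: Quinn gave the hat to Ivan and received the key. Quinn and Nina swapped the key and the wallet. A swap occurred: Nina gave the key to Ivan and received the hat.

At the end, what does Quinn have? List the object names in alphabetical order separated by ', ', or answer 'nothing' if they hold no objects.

Answer: wallet

Derivation:
Tracking all object holders:
Start: key:Quinn, hat:Nina, wallet:Ivan
Event 1 (swap wallet<->key: now wallet:Quinn, key:Ivan). State: key:Ivan, hat:Nina, wallet:Quinn
Event 2 (swap wallet<->hat: now wallet:Nina, hat:Quinn). State: key:Ivan, hat:Quinn, wallet:Nina
Event 3 (swap hat<->wallet: now hat:Nina, wallet:Quinn). State: key:Ivan, hat:Nina, wallet:Quinn
Event 4 (swap hat<->wallet: now hat:Quinn, wallet:Nina). State: key:Ivan, hat:Quinn, wallet:Nina
Event 5 (swap hat<->key: now hat:Ivan, key:Quinn). State: key:Quinn, hat:Ivan, wallet:Nina
Event 6 (swap key<->wallet: now key:Nina, wallet:Quinn). State: key:Nina, hat:Ivan, wallet:Quinn
Event 7 (swap key<->hat: now key:Ivan, hat:Nina). State: key:Ivan, hat:Nina, wallet:Quinn

Final state: key:Ivan, hat:Nina, wallet:Quinn
Quinn holds: wallet.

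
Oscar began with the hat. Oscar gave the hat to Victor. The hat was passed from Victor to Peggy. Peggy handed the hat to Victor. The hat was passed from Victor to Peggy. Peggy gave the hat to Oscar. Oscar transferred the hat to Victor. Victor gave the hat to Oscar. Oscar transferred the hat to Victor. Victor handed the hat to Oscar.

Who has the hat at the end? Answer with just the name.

Tracking the hat through each event:
Start: Oscar has the hat.
After event 1: Victor has the hat.
After event 2: Peggy has the hat.
After event 3: Victor has the hat.
After event 4: Peggy has the hat.
After event 5: Oscar has the hat.
After event 6: Victor has the hat.
After event 7: Oscar has the hat.
After event 8: Victor has the hat.
After event 9: Oscar has the hat.

Answer: Oscar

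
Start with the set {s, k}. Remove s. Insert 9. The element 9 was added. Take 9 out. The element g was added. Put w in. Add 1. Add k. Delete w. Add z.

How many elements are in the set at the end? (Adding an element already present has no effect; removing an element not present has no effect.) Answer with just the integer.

Answer: 4

Derivation:
Tracking the set through each operation:
Start: {k, s}
Event 1 (remove s): removed. Set: {k}
Event 2 (add 9): added. Set: {9, k}
Event 3 (add 9): already present, no change. Set: {9, k}
Event 4 (remove 9): removed. Set: {k}
Event 5 (add g): added. Set: {g, k}
Event 6 (add w): added. Set: {g, k, w}
Event 7 (add 1): added. Set: {1, g, k, w}
Event 8 (add k): already present, no change. Set: {1, g, k, w}
Event 9 (remove w): removed. Set: {1, g, k}
Event 10 (add z): added. Set: {1, g, k, z}

Final set: {1, g, k, z} (size 4)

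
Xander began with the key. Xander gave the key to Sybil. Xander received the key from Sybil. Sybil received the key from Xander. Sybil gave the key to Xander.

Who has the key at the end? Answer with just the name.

Answer: Xander

Derivation:
Tracking the key through each event:
Start: Xander has the key.
After event 1: Sybil has the key.
After event 2: Xander has the key.
After event 3: Sybil has the key.
After event 4: Xander has the key.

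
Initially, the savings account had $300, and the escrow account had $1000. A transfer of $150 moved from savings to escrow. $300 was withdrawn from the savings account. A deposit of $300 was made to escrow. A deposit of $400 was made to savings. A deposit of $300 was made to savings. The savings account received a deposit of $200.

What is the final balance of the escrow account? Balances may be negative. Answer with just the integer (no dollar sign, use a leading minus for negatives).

Tracking account balances step by step:
Start: savings=300, escrow=1000
Event 1 (transfer 150 savings -> escrow): savings: 300 - 150 = 150, escrow: 1000 + 150 = 1150. Balances: savings=150, escrow=1150
Event 2 (withdraw 300 from savings): savings: 150 - 300 = -150. Balances: savings=-150, escrow=1150
Event 3 (deposit 300 to escrow): escrow: 1150 + 300 = 1450. Balances: savings=-150, escrow=1450
Event 4 (deposit 400 to savings): savings: -150 + 400 = 250. Balances: savings=250, escrow=1450
Event 5 (deposit 300 to savings): savings: 250 + 300 = 550. Balances: savings=550, escrow=1450
Event 6 (deposit 200 to savings): savings: 550 + 200 = 750. Balances: savings=750, escrow=1450

Final balance of escrow: 1450

Answer: 1450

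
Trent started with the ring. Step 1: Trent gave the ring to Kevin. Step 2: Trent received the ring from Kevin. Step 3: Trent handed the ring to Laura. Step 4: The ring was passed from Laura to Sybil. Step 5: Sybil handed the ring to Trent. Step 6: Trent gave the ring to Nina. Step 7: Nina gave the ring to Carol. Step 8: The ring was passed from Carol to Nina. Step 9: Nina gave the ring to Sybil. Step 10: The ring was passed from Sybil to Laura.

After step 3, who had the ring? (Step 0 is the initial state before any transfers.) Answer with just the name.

Tracking the ring holder through step 3:
After step 0 (start): Trent
After step 1: Kevin
After step 2: Trent
After step 3: Laura

At step 3, the holder is Laura.

Answer: Laura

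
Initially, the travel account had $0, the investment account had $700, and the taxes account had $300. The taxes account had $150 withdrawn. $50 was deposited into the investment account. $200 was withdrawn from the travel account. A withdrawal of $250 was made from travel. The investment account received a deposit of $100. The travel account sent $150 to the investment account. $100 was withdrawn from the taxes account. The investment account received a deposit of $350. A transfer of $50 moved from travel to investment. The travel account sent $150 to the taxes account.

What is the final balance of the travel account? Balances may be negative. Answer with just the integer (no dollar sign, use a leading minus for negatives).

Tracking account balances step by step:
Start: travel=0, investment=700, taxes=300
Event 1 (withdraw 150 from taxes): taxes: 300 - 150 = 150. Balances: travel=0, investment=700, taxes=150
Event 2 (deposit 50 to investment): investment: 700 + 50 = 750. Balances: travel=0, investment=750, taxes=150
Event 3 (withdraw 200 from travel): travel: 0 - 200 = -200. Balances: travel=-200, investment=750, taxes=150
Event 4 (withdraw 250 from travel): travel: -200 - 250 = -450. Balances: travel=-450, investment=750, taxes=150
Event 5 (deposit 100 to investment): investment: 750 + 100 = 850. Balances: travel=-450, investment=850, taxes=150
Event 6 (transfer 150 travel -> investment): travel: -450 - 150 = -600, investment: 850 + 150 = 1000. Balances: travel=-600, investment=1000, taxes=150
Event 7 (withdraw 100 from taxes): taxes: 150 - 100 = 50. Balances: travel=-600, investment=1000, taxes=50
Event 8 (deposit 350 to investment): investment: 1000 + 350 = 1350. Balances: travel=-600, investment=1350, taxes=50
Event 9 (transfer 50 travel -> investment): travel: -600 - 50 = -650, investment: 1350 + 50 = 1400. Balances: travel=-650, investment=1400, taxes=50
Event 10 (transfer 150 travel -> taxes): travel: -650 - 150 = -800, taxes: 50 + 150 = 200. Balances: travel=-800, investment=1400, taxes=200

Final balance of travel: -800

Answer: -800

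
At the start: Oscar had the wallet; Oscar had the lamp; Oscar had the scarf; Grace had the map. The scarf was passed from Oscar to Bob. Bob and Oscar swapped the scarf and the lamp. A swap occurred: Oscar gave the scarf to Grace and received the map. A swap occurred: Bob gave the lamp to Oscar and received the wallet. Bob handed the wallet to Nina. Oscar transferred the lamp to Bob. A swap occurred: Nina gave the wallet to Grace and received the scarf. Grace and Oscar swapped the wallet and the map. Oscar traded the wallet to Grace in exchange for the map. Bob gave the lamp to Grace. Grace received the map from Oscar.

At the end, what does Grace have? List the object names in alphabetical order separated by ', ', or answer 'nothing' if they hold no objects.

Tracking all object holders:
Start: wallet:Oscar, lamp:Oscar, scarf:Oscar, map:Grace
Event 1 (give scarf: Oscar -> Bob). State: wallet:Oscar, lamp:Oscar, scarf:Bob, map:Grace
Event 2 (swap scarf<->lamp: now scarf:Oscar, lamp:Bob). State: wallet:Oscar, lamp:Bob, scarf:Oscar, map:Grace
Event 3 (swap scarf<->map: now scarf:Grace, map:Oscar). State: wallet:Oscar, lamp:Bob, scarf:Grace, map:Oscar
Event 4 (swap lamp<->wallet: now lamp:Oscar, wallet:Bob). State: wallet:Bob, lamp:Oscar, scarf:Grace, map:Oscar
Event 5 (give wallet: Bob -> Nina). State: wallet:Nina, lamp:Oscar, scarf:Grace, map:Oscar
Event 6 (give lamp: Oscar -> Bob). State: wallet:Nina, lamp:Bob, scarf:Grace, map:Oscar
Event 7 (swap wallet<->scarf: now wallet:Grace, scarf:Nina). State: wallet:Grace, lamp:Bob, scarf:Nina, map:Oscar
Event 8 (swap wallet<->map: now wallet:Oscar, map:Grace). State: wallet:Oscar, lamp:Bob, scarf:Nina, map:Grace
Event 9 (swap wallet<->map: now wallet:Grace, map:Oscar). State: wallet:Grace, lamp:Bob, scarf:Nina, map:Oscar
Event 10 (give lamp: Bob -> Grace). State: wallet:Grace, lamp:Grace, scarf:Nina, map:Oscar
Event 11 (give map: Oscar -> Grace). State: wallet:Grace, lamp:Grace, scarf:Nina, map:Grace

Final state: wallet:Grace, lamp:Grace, scarf:Nina, map:Grace
Grace holds: lamp, map, wallet.

Answer: lamp, map, wallet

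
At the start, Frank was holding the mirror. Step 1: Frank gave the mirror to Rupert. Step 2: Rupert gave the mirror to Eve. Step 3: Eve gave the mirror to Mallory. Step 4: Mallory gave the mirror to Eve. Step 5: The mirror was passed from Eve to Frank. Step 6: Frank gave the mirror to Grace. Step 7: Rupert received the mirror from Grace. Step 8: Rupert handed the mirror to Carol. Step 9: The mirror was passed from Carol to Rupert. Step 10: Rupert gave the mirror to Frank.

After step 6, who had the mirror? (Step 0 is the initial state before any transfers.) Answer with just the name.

Tracking the mirror holder through step 6:
After step 0 (start): Frank
After step 1: Rupert
After step 2: Eve
After step 3: Mallory
After step 4: Eve
After step 5: Frank
After step 6: Grace

At step 6, the holder is Grace.

Answer: Grace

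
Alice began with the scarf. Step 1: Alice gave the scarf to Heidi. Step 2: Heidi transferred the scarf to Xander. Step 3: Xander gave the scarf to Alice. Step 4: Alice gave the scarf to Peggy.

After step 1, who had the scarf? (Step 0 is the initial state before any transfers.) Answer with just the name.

Answer: Heidi

Derivation:
Tracking the scarf holder through step 1:
After step 0 (start): Alice
After step 1: Heidi

At step 1, the holder is Heidi.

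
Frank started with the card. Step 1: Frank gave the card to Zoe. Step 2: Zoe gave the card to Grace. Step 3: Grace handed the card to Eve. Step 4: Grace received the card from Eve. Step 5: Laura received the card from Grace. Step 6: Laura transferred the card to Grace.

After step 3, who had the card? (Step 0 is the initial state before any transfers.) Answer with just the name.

Tracking the card holder through step 3:
After step 0 (start): Frank
After step 1: Zoe
After step 2: Grace
After step 3: Eve

At step 3, the holder is Eve.

Answer: Eve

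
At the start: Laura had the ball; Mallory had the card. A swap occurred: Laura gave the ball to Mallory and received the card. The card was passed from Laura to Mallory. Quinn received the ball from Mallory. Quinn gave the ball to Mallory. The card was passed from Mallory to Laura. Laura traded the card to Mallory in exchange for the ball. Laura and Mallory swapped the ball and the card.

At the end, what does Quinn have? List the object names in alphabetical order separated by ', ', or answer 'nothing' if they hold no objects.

Tracking all object holders:
Start: ball:Laura, card:Mallory
Event 1 (swap ball<->card: now ball:Mallory, card:Laura). State: ball:Mallory, card:Laura
Event 2 (give card: Laura -> Mallory). State: ball:Mallory, card:Mallory
Event 3 (give ball: Mallory -> Quinn). State: ball:Quinn, card:Mallory
Event 4 (give ball: Quinn -> Mallory). State: ball:Mallory, card:Mallory
Event 5 (give card: Mallory -> Laura). State: ball:Mallory, card:Laura
Event 6 (swap card<->ball: now card:Mallory, ball:Laura). State: ball:Laura, card:Mallory
Event 7 (swap ball<->card: now ball:Mallory, card:Laura). State: ball:Mallory, card:Laura

Final state: ball:Mallory, card:Laura
Quinn holds: (nothing).

Answer: nothing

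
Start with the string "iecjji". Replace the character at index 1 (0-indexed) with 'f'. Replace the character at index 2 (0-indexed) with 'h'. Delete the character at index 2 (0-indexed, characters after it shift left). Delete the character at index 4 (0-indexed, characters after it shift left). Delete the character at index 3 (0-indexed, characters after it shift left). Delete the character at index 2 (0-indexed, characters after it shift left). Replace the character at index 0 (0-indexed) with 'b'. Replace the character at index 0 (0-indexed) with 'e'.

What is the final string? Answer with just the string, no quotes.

Applying each edit step by step:
Start: "iecjji"
Op 1 (replace idx 1: 'e' -> 'f'): "iecjji" -> "ifcjji"
Op 2 (replace idx 2: 'c' -> 'h'): "ifcjji" -> "ifhjji"
Op 3 (delete idx 2 = 'h'): "ifhjji" -> "ifjji"
Op 4 (delete idx 4 = 'i'): "ifjji" -> "ifjj"
Op 5 (delete idx 3 = 'j'): "ifjj" -> "ifj"
Op 6 (delete idx 2 = 'j'): "ifj" -> "if"
Op 7 (replace idx 0: 'i' -> 'b'): "if" -> "bf"
Op 8 (replace idx 0: 'b' -> 'e'): "bf" -> "ef"

Answer: ef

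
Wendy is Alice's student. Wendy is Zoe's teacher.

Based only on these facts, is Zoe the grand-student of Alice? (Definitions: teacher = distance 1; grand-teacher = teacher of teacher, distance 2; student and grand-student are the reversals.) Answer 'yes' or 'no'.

Reconstructing the teacher chain from the given facts:
  Alice -> Wendy -> Zoe
(each arrow means 'teacher of the next')
Positions in the chain (0 = top):
  position of Alice: 0
  position of Wendy: 1
  position of Zoe: 2

Zoe is at position 2, Alice is at position 0; signed distance (j - i) = -2.
'grand-student' requires j - i = -2. Actual distance is -2, so the relation HOLDS.

Answer: yes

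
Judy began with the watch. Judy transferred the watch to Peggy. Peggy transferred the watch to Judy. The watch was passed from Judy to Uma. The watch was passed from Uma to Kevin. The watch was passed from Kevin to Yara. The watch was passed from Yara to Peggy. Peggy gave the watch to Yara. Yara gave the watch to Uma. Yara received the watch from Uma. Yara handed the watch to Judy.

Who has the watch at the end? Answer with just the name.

Answer: Judy

Derivation:
Tracking the watch through each event:
Start: Judy has the watch.
After event 1: Peggy has the watch.
After event 2: Judy has the watch.
After event 3: Uma has the watch.
After event 4: Kevin has the watch.
After event 5: Yara has the watch.
After event 6: Peggy has the watch.
After event 7: Yara has the watch.
After event 8: Uma has the watch.
After event 9: Yara has the watch.
After event 10: Judy has the watch.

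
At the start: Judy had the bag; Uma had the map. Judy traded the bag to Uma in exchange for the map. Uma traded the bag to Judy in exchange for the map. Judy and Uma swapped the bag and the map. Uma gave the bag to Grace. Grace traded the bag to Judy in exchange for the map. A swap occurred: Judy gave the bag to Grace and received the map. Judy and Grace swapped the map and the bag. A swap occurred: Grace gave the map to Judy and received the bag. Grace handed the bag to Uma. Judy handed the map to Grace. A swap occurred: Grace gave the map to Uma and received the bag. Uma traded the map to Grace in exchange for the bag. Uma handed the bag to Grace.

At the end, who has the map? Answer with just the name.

Tracking all object holders:
Start: bag:Judy, map:Uma
Event 1 (swap bag<->map: now bag:Uma, map:Judy). State: bag:Uma, map:Judy
Event 2 (swap bag<->map: now bag:Judy, map:Uma). State: bag:Judy, map:Uma
Event 3 (swap bag<->map: now bag:Uma, map:Judy). State: bag:Uma, map:Judy
Event 4 (give bag: Uma -> Grace). State: bag:Grace, map:Judy
Event 5 (swap bag<->map: now bag:Judy, map:Grace). State: bag:Judy, map:Grace
Event 6 (swap bag<->map: now bag:Grace, map:Judy). State: bag:Grace, map:Judy
Event 7 (swap map<->bag: now map:Grace, bag:Judy). State: bag:Judy, map:Grace
Event 8 (swap map<->bag: now map:Judy, bag:Grace). State: bag:Grace, map:Judy
Event 9 (give bag: Grace -> Uma). State: bag:Uma, map:Judy
Event 10 (give map: Judy -> Grace). State: bag:Uma, map:Grace
Event 11 (swap map<->bag: now map:Uma, bag:Grace). State: bag:Grace, map:Uma
Event 12 (swap map<->bag: now map:Grace, bag:Uma). State: bag:Uma, map:Grace
Event 13 (give bag: Uma -> Grace). State: bag:Grace, map:Grace

Final state: bag:Grace, map:Grace
The map is held by Grace.

Answer: Grace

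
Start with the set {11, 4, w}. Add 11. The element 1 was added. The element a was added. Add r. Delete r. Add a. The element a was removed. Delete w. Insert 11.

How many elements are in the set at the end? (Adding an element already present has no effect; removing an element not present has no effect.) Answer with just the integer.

Answer: 3

Derivation:
Tracking the set through each operation:
Start: {11, 4, w}
Event 1 (add 11): already present, no change. Set: {11, 4, w}
Event 2 (add 1): added. Set: {1, 11, 4, w}
Event 3 (add a): added. Set: {1, 11, 4, a, w}
Event 4 (add r): added. Set: {1, 11, 4, a, r, w}
Event 5 (remove r): removed. Set: {1, 11, 4, a, w}
Event 6 (add a): already present, no change. Set: {1, 11, 4, a, w}
Event 7 (remove a): removed. Set: {1, 11, 4, w}
Event 8 (remove w): removed. Set: {1, 11, 4}
Event 9 (add 11): already present, no change. Set: {1, 11, 4}

Final set: {1, 11, 4} (size 3)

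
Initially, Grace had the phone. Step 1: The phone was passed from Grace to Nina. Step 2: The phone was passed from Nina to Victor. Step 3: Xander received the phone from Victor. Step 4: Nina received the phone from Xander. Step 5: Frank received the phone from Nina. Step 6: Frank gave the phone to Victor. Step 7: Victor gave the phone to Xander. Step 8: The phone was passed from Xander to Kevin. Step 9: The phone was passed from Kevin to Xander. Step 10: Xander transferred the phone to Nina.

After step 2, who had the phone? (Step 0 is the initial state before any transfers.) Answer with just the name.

Answer: Victor

Derivation:
Tracking the phone holder through step 2:
After step 0 (start): Grace
After step 1: Nina
After step 2: Victor

At step 2, the holder is Victor.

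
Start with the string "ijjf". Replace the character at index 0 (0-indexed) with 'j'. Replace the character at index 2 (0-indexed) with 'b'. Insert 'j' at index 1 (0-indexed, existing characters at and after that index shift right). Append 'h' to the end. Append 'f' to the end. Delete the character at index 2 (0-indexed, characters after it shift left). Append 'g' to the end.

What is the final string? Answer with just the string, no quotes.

Applying each edit step by step:
Start: "ijjf"
Op 1 (replace idx 0: 'i' -> 'j'): "ijjf" -> "jjjf"
Op 2 (replace idx 2: 'j' -> 'b'): "jjjf" -> "jjbf"
Op 3 (insert 'j' at idx 1): "jjbf" -> "jjjbf"
Op 4 (append 'h'): "jjjbf" -> "jjjbfh"
Op 5 (append 'f'): "jjjbfh" -> "jjjbfhf"
Op 6 (delete idx 2 = 'j'): "jjjbfhf" -> "jjbfhf"
Op 7 (append 'g'): "jjbfhf" -> "jjbfhfg"

Answer: jjbfhfg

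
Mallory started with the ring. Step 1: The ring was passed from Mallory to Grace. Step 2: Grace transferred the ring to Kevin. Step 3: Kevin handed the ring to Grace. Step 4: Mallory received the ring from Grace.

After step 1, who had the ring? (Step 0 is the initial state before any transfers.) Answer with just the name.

Tracking the ring holder through step 1:
After step 0 (start): Mallory
After step 1: Grace

At step 1, the holder is Grace.

Answer: Grace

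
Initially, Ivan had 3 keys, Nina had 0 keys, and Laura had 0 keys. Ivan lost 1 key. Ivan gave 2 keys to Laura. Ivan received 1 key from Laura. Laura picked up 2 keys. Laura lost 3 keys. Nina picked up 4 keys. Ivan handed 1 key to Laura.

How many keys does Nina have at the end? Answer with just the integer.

Tracking counts step by step:
Start: Ivan=3, Nina=0, Laura=0
Event 1 (Ivan -1): Ivan: 3 -> 2. State: Ivan=2, Nina=0, Laura=0
Event 2 (Ivan -> Laura, 2): Ivan: 2 -> 0, Laura: 0 -> 2. State: Ivan=0, Nina=0, Laura=2
Event 3 (Laura -> Ivan, 1): Laura: 2 -> 1, Ivan: 0 -> 1. State: Ivan=1, Nina=0, Laura=1
Event 4 (Laura +2): Laura: 1 -> 3. State: Ivan=1, Nina=0, Laura=3
Event 5 (Laura -3): Laura: 3 -> 0. State: Ivan=1, Nina=0, Laura=0
Event 6 (Nina +4): Nina: 0 -> 4. State: Ivan=1, Nina=4, Laura=0
Event 7 (Ivan -> Laura, 1): Ivan: 1 -> 0, Laura: 0 -> 1. State: Ivan=0, Nina=4, Laura=1

Nina's final count: 4

Answer: 4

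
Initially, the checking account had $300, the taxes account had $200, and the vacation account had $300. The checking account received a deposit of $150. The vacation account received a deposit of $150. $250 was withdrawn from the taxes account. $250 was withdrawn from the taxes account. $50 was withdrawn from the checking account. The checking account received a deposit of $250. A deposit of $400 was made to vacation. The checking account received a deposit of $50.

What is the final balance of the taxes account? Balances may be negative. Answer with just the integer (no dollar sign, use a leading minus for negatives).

Tracking account balances step by step:
Start: checking=300, taxes=200, vacation=300
Event 1 (deposit 150 to checking): checking: 300 + 150 = 450. Balances: checking=450, taxes=200, vacation=300
Event 2 (deposit 150 to vacation): vacation: 300 + 150 = 450. Balances: checking=450, taxes=200, vacation=450
Event 3 (withdraw 250 from taxes): taxes: 200 - 250 = -50. Balances: checking=450, taxes=-50, vacation=450
Event 4 (withdraw 250 from taxes): taxes: -50 - 250 = -300. Balances: checking=450, taxes=-300, vacation=450
Event 5 (withdraw 50 from checking): checking: 450 - 50 = 400. Balances: checking=400, taxes=-300, vacation=450
Event 6 (deposit 250 to checking): checking: 400 + 250 = 650. Balances: checking=650, taxes=-300, vacation=450
Event 7 (deposit 400 to vacation): vacation: 450 + 400 = 850. Balances: checking=650, taxes=-300, vacation=850
Event 8 (deposit 50 to checking): checking: 650 + 50 = 700. Balances: checking=700, taxes=-300, vacation=850

Final balance of taxes: -300

Answer: -300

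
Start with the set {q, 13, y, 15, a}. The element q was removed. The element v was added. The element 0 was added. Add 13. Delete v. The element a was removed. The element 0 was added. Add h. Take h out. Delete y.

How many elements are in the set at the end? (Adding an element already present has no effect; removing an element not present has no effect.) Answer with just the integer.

Answer: 3

Derivation:
Tracking the set through each operation:
Start: {13, 15, a, q, y}
Event 1 (remove q): removed. Set: {13, 15, a, y}
Event 2 (add v): added. Set: {13, 15, a, v, y}
Event 3 (add 0): added. Set: {0, 13, 15, a, v, y}
Event 4 (add 13): already present, no change. Set: {0, 13, 15, a, v, y}
Event 5 (remove v): removed. Set: {0, 13, 15, a, y}
Event 6 (remove a): removed. Set: {0, 13, 15, y}
Event 7 (add 0): already present, no change. Set: {0, 13, 15, y}
Event 8 (add h): added. Set: {0, 13, 15, h, y}
Event 9 (remove h): removed. Set: {0, 13, 15, y}
Event 10 (remove y): removed. Set: {0, 13, 15}

Final set: {0, 13, 15} (size 3)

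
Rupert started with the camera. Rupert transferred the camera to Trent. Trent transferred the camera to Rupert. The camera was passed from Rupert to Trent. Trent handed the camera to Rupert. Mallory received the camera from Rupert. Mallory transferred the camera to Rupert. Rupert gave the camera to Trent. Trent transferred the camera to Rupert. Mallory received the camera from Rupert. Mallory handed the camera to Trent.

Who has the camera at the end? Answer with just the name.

Answer: Trent

Derivation:
Tracking the camera through each event:
Start: Rupert has the camera.
After event 1: Trent has the camera.
After event 2: Rupert has the camera.
After event 3: Trent has the camera.
After event 4: Rupert has the camera.
After event 5: Mallory has the camera.
After event 6: Rupert has the camera.
After event 7: Trent has the camera.
After event 8: Rupert has the camera.
After event 9: Mallory has the camera.
After event 10: Trent has the camera.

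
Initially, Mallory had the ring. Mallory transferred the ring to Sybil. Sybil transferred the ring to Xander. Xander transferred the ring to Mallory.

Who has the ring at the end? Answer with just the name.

Tracking the ring through each event:
Start: Mallory has the ring.
After event 1: Sybil has the ring.
After event 2: Xander has the ring.
After event 3: Mallory has the ring.

Answer: Mallory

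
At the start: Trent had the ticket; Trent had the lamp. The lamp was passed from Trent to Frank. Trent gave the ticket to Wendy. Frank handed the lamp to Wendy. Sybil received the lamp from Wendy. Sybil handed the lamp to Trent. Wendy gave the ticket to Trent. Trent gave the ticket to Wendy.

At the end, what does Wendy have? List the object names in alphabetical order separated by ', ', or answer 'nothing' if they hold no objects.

Tracking all object holders:
Start: ticket:Trent, lamp:Trent
Event 1 (give lamp: Trent -> Frank). State: ticket:Trent, lamp:Frank
Event 2 (give ticket: Trent -> Wendy). State: ticket:Wendy, lamp:Frank
Event 3 (give lamp: Frank -> Wendy). State: ticket:Wendy, lamp:Wendy
Event 4 (give lamp: Wendy -> Sybil). State: ticket:Wendy, lamp:Sybil
Event 5 (give lamp: Sybil -> Trent). State: ticket:Wendy, lamp:Trent
Event 6 (give ticket: Wendy -> Trent). State: ticket:Trent, lamp:Trent
Event 7 (give ticket: Trent -> Wendy). State: ticket:Wendy, lamp:Trent

Final state: ticket:Wendy, lamp:Trent
Wendy holds: ticket.

Answer: ticket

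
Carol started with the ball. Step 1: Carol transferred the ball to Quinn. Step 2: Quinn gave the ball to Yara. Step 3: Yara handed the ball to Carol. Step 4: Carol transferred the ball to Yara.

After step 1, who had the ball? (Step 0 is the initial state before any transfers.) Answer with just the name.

Answer: Quinn

Derivation:
Tracking the ball holder through step 1:
After step 0 (start): Carol
After step 1: Quinn

At step 1, the holder is Quinn.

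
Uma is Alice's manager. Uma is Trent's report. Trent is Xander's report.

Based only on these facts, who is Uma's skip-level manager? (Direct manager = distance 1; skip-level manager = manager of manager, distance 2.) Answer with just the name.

Reconstructing the manager chain from the given facts:
  Xander -> Trent -> Uma -> Alice
(each arrow means 'manager of the next')
Positions in the chain (0 = top):
  position of Xander: 0
  position of Trent: 1
  position of Uma: 2
  position of Alice: 3

Uma is at position 2; the skip-level manager is 2 steps up the chain, i.e. position 0: Xander.

Answer: Xander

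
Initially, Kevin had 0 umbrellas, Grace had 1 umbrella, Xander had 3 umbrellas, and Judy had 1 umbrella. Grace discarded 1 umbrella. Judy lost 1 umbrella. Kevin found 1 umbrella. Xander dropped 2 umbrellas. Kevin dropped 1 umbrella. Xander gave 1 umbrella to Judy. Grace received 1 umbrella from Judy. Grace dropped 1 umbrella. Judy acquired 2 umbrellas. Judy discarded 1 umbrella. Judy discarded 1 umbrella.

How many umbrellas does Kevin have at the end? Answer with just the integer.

Tracking counts step by step:
Start: Kevin=0, Grace=1, Xander=3, Judy=1
Event 1 (Grace -1): Grace: 1 -> 0. State: Kevin=0, Grace=0, Xander=3, Judy=1
Event 2 (Judy -1): Judy: 1 -> 0. State: Kevin=0, Grace=0, Xander=3, Judy=0
Event 3 (Kevin +1): Kevin: 0 -> 1. State: Kevin=1, Grace=0, Xander=3, Judy=0
Event 4 (Xander -2): Xander: 3 -> 1. State: Kevin=1, Grace=0, Xander=1, Judy=0
Event 5 (Kevin -1): Kevin: 1 -> 0. State: Kevin=0, Grace=0, Xander=1, Judy=0
Event 6 (Xander -> Judy, 1): Xander: 1 -> 0, Judy: 0 -> 1. State: Kevin=0, Grace=0, Xander=0, Judy=1
Event 7 (Judy -> Grace, 1): Judy: 1 -> 0, Grace: 0 -> 1. State: Kevin=0, Grace=1, Xander=0, Judy=0
Event 8 (Grace -1): Grace: 1 -> 0. State: Kevin=0, Grace=0, Xander=0, Judy=0
Event 9 (Judy +2): Judy: 0 -> 2. State: Kevin=0, Grace=0, Xander=0, Judy=2
Event 10 (Judy -1): Judy: 2 -> 1. State: Kevin=0, Grace=0, Xander=0, Judy=1
Event 11 (Judy -1): Judy: 1 -> 0. State: Kevin=0, Grace=0, Xander=0, Judy=0

Kevin's final count: 0

Answer: 0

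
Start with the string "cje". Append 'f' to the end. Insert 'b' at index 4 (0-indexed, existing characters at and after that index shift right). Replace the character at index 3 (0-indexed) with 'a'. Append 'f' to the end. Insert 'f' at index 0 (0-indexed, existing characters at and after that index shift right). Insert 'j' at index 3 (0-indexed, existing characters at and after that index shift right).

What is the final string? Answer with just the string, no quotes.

Applying each edit step by step:
Start: "cje"
Op 1 (append 'f'): "cje" -> "cjef"
Op 2 (insert 'b' at idx 4): "cjef" -> "cjefb"
Op 3 (replace idx 3: 'f' -> 'a'): "cjefb" -> "cjeab"
Op 4 (append 'f'): "cjeab" -> "cjeabf"
Op 5 (insert 'f' at idx 0): "cjeabf" -> "fcjeabf"
Op 6 (insert 'j' at idx 3): "fcjeabf" -> "fcjjeabf"

Answer: fcjjeabf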